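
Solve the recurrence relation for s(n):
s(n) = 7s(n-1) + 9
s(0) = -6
First-order linear non-homogeneous.
Homogeneous solution: s_h(n) = A·(7)^n.
Try constant particular solution s_p = K: K = 7K + 9 ⇒ K = - \frac{3}{2}.
General: s(n) = A·(7)^n - \frac{3}{2}.
Apply s(0) = -6: A - \frac{3}{2} = -6 ⇒ A = - \frac{9}{2}.
So s(n) = - \frac{9 \cdot 7^{n}}{2} - \frac{3}{2}.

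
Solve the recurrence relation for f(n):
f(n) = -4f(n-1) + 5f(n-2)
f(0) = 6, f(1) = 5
Characteristic equation: x² + 4x - 5 = 0, which factors as (x - (1))(x - (-5)) = 0.
Roots r₁ = 1, r₂ = -5 (distinct).
General solution: f(n) = A·(1)^n + B·(-5)^n.
From f(0) = 6: A + B = 6.
From f(1) = 5: A - 5B = 5.
Solving: A = \frac{35}{6}, B = \frac{1}{6}.
So f(n) = \frac{\left(-5\right)^{n}}{6} + \frac{35}{6}.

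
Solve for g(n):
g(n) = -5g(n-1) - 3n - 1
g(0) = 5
First-order linear with linear forcing.
Homogeneous solution: g_h(n) = A·(-5)^n.
Try particular g_p(n) = pn + q. Substituting:
  pn + q = -5(p(n-1) + q) - 3n - 1.
Matching the n-coefficient: p = -5p - 3 ⇒ p = - \frac{1}{2}.
Matching constants: q = 5p - 5q - 1 ⇒ q = - \frac{7}{12}.
General: g(n) = A·(-5)^n - \frac{n}{2} - \frac{7}{12}.
Apply g(0) = 5: A - \frac{7}{12} = 5 ⇒ A = \frac{67}{12}.
So g(n) = \frac{67 \left(-5\right)^{n}}{12} - \frac{n}{2} - \frac{7}{12}.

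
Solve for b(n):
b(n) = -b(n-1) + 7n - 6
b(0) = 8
First-order linear with linear forcing.
Homogeneous solution: b_h(n) = A·(-1)^n.
Try particular b_p(n) = pn + q. Substituting:
  pn + q = -(p(n-1) + q) + 7n - 6.
Matching the n-coefficient: p = -p + 7 ⇒ p = \frac{7}{2}.
Matching constants: q = p - q - 6 ⇒ q = - \frac{5}{4}.
General: b(n) = A·(-1)^n + \frac{7 n}{2} - \frac{5}{4}.
Apply b(0) = 8: A - \frac{5}{4} = 8 ⇒ A = \frac{37}{4}.
So b(n) = \frac{37 \left(-1\right)^{n}}{4} + \frac{7 n}{2} - \frac{5}{4}.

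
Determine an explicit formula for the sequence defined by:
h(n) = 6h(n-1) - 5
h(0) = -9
First-order linear non-homogeneous.
Homogeneous solution: h_h(n) = A·(6)^n.
Try constant particular solution h_p = K: K = 6K - 5 ⇒ K = 1.
General: h(n) = A·(6)^n + 1.
Apply h(0) = -9: A + 1 = -9 ⇒ A = -10.
So h(n) = 1 - 10 \cdot 6^{n}.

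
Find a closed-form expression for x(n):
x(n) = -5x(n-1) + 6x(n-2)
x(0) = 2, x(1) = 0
Characteristic equation: x² + 5x - 6 = 0, which factors as (x - (1))(x - (-6)) = 0.
Roots r₁ = 1, r₂ = -6 (distinct).
General solution: x(n) = A·(1)^n + B·(-6)^n.
From x(0) = 2: A + B = 2.
From x(1) = 0: A - 6B = 0.
Solving: A = \frac{12}{7}, B = \frac{2}{7}.
So x(n) = \frac{2 \left(-6\right)^{n}}{7} + \frac{12}{7}.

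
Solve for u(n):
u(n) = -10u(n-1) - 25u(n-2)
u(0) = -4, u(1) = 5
Characteristic equation: x² + 10x + 25 = 0, which is (x - (-5))².
Repeated root r = -5.
General solution: u(n) = (A + Bn)·(-5)^n.
From u(0) = -4: A = -4.
From u(1) = 5: (A + B)·(-5) = 5 ⇒ B = 3.
So u(n) = \left(3 n - 4\right) \cdot (-5)^n.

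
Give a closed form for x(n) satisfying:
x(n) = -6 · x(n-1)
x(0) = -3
Pure geometric recurrence with ratio -6.
By induction x(n) = x(0) · (-6)^n = - 3 \left(-6\right)^{n}.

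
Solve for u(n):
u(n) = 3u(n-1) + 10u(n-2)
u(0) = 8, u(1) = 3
Characteristic equation: x² - 3x - 10 = 0, which factors as (x - (-2))(x - (5)) = 0.
Roots r₁ = -2, r₂ = 5 (distinct).
General solution: u(n) = A·(-2)^n + B·(5)^n.
From u(0) = 8: A + B = 8.
From u(1) = 3: -2A + 5B = 3.
Solving: A = \frac{37}{7}, B = \frac{19}{7}.
So u(n) = \frac{37 \left(-2\right)^{n}}{7} + \frac{19 \cdot 5^{n}}{7}.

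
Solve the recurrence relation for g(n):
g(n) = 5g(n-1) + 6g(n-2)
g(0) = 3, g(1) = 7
Characteristic equation: x² - 5x - 6 = 0, which factors as (x - (6))(x - (-1)) = 0.
Roots r₁ = 6, r₂ = -1 (distinct).
General solution: g(n) = A·(6)^n + B·(-1)^n.
From g(0) = 3: A + B = 3.
From g(1) = 7: 6A - B = 7.
Solving: A = \frac{10}{7}, B = \frac{11}{7}.
So g(n) = \frac{11 \left(-1\right)^{n}}{7} + \frac{10 \cdot 6^{n}}{7}.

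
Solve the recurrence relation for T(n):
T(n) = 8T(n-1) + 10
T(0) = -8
First-order linear non-homogeneous.
Homogeneous solution: T_h(n) = A·(8)^n.
Try constant particular solution T_p = K: K = 8K + 10 ⇒ K = - \frac{10}{7}.
General: T(n) = A·(8)^n - \frac{10}{7}.
Apply T(0) = -8: A - \frac{10}{7} = -8 ⇒ A = - \frac{46}{7}.
So T(n) = - \frac{46 \cdot 8^{n}}{7} - \frac{10}{7}.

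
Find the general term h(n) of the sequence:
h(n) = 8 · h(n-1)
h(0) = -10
Pure geometric recurrence with ratio 8.
By induction h(n) = h(0) · (8)^n = - 10 \cdot 8^{n}.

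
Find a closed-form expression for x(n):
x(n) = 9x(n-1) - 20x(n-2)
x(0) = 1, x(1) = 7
Characteristic equation: x² - 9x + 20 = 0, which factors as (x - (4))(x - (5)) = 0.
Roots r₁ = 4, r₂ = 5 (distinct).
General solution: x(n) = A·(4)^n + B·(5)^n.
From x(0) = 1: A + B = 1.
From x(1) = 7: 4A + 5B = 7.
Solving: A = -2, B = 3.
So x(n) = - 2 \cdot 4^{n} + 3 \cdot 5^{n}.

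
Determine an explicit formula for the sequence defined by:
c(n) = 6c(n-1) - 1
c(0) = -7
First-order linear non-homogeneous.
Homogeneous solution: c_h(n) = A·(6)^n.
Try constant particular solution c_p = K: K = 6K - 1 ⇒ K = \frac{1}{5}.
General: c(n) = A·(6)^n + \frac{1}{5}.
Apply c(0) = -7: A + \frac{1}{5} = -7 ⇒ A = - \frac{36}{5}.
So c(n) = \frac{1}{5} - \frac{36 \cdot 6^{n}}{5}.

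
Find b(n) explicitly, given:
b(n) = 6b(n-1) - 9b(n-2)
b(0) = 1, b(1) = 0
Characteristic equation: x² - 6x + 9 = 0, which is (x - (3))².
Repeated root r = 3.
General solution: b(n) = (A + Bn)·(3)^n.
From b(0) = 1: A = 1.
From b(1) = 0: (A + B)·(3) = 0 ⇒ B = -1.
So b(n) = \left(1 - n\right) \cdot (3)^n.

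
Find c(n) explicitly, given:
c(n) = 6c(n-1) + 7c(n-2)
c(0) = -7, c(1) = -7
Characteristic equation: x² - 6x - 7 = 0, which factors as (x - (7))(x - (-1)) = 0.
Roots r₁ = 7, r₂ = -1 (distinct).
General solution: c(n) = A·(7)^n + B·(-1)^n.
From c(0) = -7: A + B = -7.
From c(1) = -7: 7A - B = -7.
Solving: A = - \frac{7}{4}, B = - \frac{21}{4}.
So c(n) = - \frac{21 \left(-1\right)^{n}}{4} - \frac{7 \cdot 7^{n}}{4}.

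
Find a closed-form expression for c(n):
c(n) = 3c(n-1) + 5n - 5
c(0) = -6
First-order linear with linear forcing.
Homogeneous solution: c_h(n) = A·(3)^n.
Try particular c_p(n) = pn + q. Substituting:
  pn + q = 3(p(n-1) + q) + 5n - 5.
Matching the n-coefficient: p = 3p + 5 ⇒ p = - \frac{5}{2}.
Matching constants: q = -3p + 3q - 5 ⇒ q = - \frac{5}{4}.
General: c(n) = A·(3)^n - \frac{5 n}{2} - \frac{5}{4}.
Apply c(0) = -6: A - \frac{5}{4} = -6 ⇒ A = - \frac{19}{4}.
So c(n) = - \frac{19 \cdot 3^{n}}{4} - \frac{5 n}{2} - \frac{5}{4}.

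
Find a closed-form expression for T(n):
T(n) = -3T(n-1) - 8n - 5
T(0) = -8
First-order linear with linear forcing.
Homogeneous solution: T_h(n) = A·(-3)^n.
Try particular T_p(n) = pn + q. Substituting:
  pn + q = -3(p(n-1) + q) - 8n - 5.
Matching the n-coefficient: p = -3p - 8 ⇒ p = -2.
Matching constants: q = 3p - 3q - 5 ⇒ q = - \frac{11}{4}.
General: T(n) = A·(-3)^n - 2 n - \frac{11}{4}.
Apply T(0) = -8: A - \frac{11}{4} = -8 ⇒ A = - \frac{21}{4}.
So T(n) = - \frac{21 \left(-3\right)^{n}}{4} - 2 n - \frac{11}{4}.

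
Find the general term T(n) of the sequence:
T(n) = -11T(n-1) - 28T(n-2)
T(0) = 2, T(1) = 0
Characteristic equation: x² + 11x + 28 = 0, which factors as (x - (-4))(x - (-7)) = 0.
Roots r₁ = -4, r₂ = -7 (distinct).
General solution: T(n) = A·(-4)^n + B·(-7)^n.
From T(0) = 2: A + B = 2.
From T(1) = 0: -4A - 7B = 0.
Solving: A = \frac{14}{3}, B = - \frac{8}{3}.
So T(n) = \frac{14 \left(-4\right)^{n}}{3} - \frac{8 \left(-7\right)^{n}}{3}.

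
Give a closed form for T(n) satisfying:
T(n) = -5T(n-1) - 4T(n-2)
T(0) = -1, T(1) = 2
Characteristic equation: x² + 5x + 4 = 0, which factors as (x - (-4))(x - (-1)) = 0.
Roots r₁ = -4, r₂ = -1 (distinct).
General solution: T(n) = A·(-4)^n + B·(-1)^n.
From T(0) = -1: A + B = -1.
From T(1) = 2: -4A - B = 2.
Solving: A = - \frac{1}{3}, B = - \frac{2}{3}.
So T(n) = - \frac{2 \left(-1\right)^{n}}{3} - \frac{\left(-4\right)^{n}}{3}.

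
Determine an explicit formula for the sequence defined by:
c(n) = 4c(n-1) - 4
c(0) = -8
First-order linear non-homogeneous.
Homogeneous solution: c_h(n) = A·(4)^n.
Try constant particular solution c_p = K: K = 4K - 4 ⇒ K = \frac{4}{3}.
General: c(n) = A·(4)^n + \frac{4}{3}.
Apply c(0) = -8: A + \frac{4}{3} = -8 ⇒ A = - \frac{28}{3}.
So c(n) = \frac{4}{3} - \frac{28 \cdot 4^{n}}{3}.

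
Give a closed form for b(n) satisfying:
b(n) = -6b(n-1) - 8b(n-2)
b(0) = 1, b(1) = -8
Characteristic equation: x² + 6x + 8 = 0, which factors as (x - (-2))(x - (-4)) = 0.
Roots r₁ = -2, r₂ = -4 (distinct).
General solution: b(n) = A·(-2)^n + B·(-4)^n.
From b(0) = 1: A + B = 1.
From b(1) = -8: -2A - 4B = -8.
Solving: A = -2, B = 3.
So b(n) = - 2 \left(-2\right)^{n} + 3 \left(-4\right)^{n}.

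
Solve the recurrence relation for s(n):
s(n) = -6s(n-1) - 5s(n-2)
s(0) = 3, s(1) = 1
Characteristic equation: x² + 6x + 5 = 0, which factors as (x - (-5))(x - (-1)) = 0.
Roots r₁ = -5, r₂ = -1 (distinct).
General solution: s(n) = A·(-5)^n + B·(-1)^n.
From s(0) = 3: A + B = 3.
From s(1) = 1: -5A - B = 1.
Solving: A = -1, B = 4.
So s(n) = 4 \left(-1\right)^{n} - \left(-5\right)^{n}.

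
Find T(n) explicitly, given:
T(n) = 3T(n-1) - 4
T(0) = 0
First-order linear non-homogeneous.
Homogeneous solution: T_h(n) = A·(3)^n.
Try constant particular solution T_p = K: K = 3K - 4 ⇒ K = 2.
General: T(n) = A·(3)^n + 2.
Apply T(0) = 0: A + 2 = 0 ⇒ A = -2.
So T(n) = 2 - 2 \cdot 3^{n}.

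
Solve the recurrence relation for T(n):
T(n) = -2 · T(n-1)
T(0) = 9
Pure geometric recurrence with ratio -2.
By induction T(n) = T(0) · (-2)^n = 9 \left(-2\right)^{n}.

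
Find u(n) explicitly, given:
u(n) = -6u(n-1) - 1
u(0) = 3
First-order linear non-homogeneous.
Homogeneous solution: u_h(n) = A·(-6)^n.
Try constant particular solution u_p = K: K = -6K - 1 ⇒ K = - \frac{1}{7}.
General: u(n) = A·(-6)^n - \frac{1}{7}.
Apply u(0) = 3: A - \frac{1}{7} = 3 ⇒ A = \frac{22}{7}.
So u(n) = \frac{22 \left(-6\right)^{n}}{7} - \frac{1}{7}.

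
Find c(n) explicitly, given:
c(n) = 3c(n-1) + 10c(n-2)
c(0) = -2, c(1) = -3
Characteristic equation: x² - 3x - 10 = 0, which factors as (x - (-2))(x - (5)) = 0.
Roots r₁ = -2, r₂ = 5 (distinct).
General solution: c(n) = A·(-2)^n + B·(5)^n.
From c(0) = -2: A + B = -2.
From c(1) = -3: -2A + 5B = -3.
Solving: A = -1, B = -1.
So c(n) = - \left(-2\right)^{n} - 5^{n}.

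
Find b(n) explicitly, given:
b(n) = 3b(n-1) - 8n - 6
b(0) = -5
First-order linear with linear forcing.
Homogeneous solution: b_h(n) = A·(3)^n.
Try particular b_p(n) = pn + q. Substituting:
  pn + q = 3(p(n-1) + q) - 8n - 6.
Matching the n-coefficient: p = 3p - 8 ⇒ p = 4.
Matching constants: q = -3p + 3q - 6 ⇒ q = 9.
General: b(n) = A·(3)^n + 4 n + 9.
Apply b(0) = -5: A + 9 = -5 ⇒ A = -14.
So b(n) = - 14 \cdot 3^{n} + 4 n + 9.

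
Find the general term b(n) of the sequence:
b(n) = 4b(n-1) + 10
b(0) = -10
First-order linear non-homogeneous.
Homogeneous solution: b_h(n) = A·(4)^n.
Try constant particular solution b_p = K: K = 4K + 10 ⇒ K = - \frac{10}{3}.
General: b(n) = A·(4)^n - \frac{10}{3}.
Apply b(0) = -10: A - \frac{10}{3} = -10 ⇒ A = - \frac{20}{3}.
So b(n) = - \frac{20 \cdot 4^{n}}{3} - \frac{10}{3}.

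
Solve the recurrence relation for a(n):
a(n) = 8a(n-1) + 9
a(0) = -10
First-order linear non-homogeneous.
Homogeneous solution: a_h(n) = A·(8)^n.
Try constant particular solution a_p = K: K = 8K + 9 ⇒ K = - \frac{9}{7}.
General: a(n) = A·(8)^n - \frac{9}{7}.
Apply a(0) = -10: A - \frac{9}{7} = -10 ⇒ A = - \frac{61}{7}.
So a(n) = - \frac{61 \cdot 8^{n}}{7} - \frac{9}{7}.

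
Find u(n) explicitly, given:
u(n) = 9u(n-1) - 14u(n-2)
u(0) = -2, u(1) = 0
Characteristic equation: x² - 9x + 14 = 0, which factors as (x - (2))(x - (7)) = 0.
Roots r₁ = 2, r₂ = 7 (distinct).
General solution: u(n) = A·(2)^n + B·(7)^n.
From u(0) = -2: A + B = -2.
From u(1) = 0: 2A + 7B = 0.
Solving: A = - \frac{14}{5}, B = \frac{4}{5}.
So u(n) = - \frac{14 \cdot 2^{n}}{5} + \frac{4 \cdot 7^{n}}{5}.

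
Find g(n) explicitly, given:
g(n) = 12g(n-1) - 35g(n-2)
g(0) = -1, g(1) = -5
Characteristic equation: x² - 12x + 35 = 0, which factors as (x - (7))(x - (5)) = 0.
Roots r₁ = 7, r₂ = 5 (distinct).
General solution: g(n) = A·(7)^n + B·(5)^n.
From g(0) = -1: A + B = -1.
From g(1) = -5: 7A + 5B = -5.
Solving: A = 0, B = -1.
So g(n) = - 5^{n}.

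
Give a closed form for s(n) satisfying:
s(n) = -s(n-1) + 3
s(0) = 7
First-order linear non-homogeneous.
Homogeneous solution: s_h(n) = A·(-1)^n.
Try constant particular solution s_p = K: K = -K + 3 ⇒ K = \frac{3}{2}.
General: s(n) = A·(-1)^n + \frac{3}{2}.
Apply s(0) = 7: A + \frac{3}{2} = 7 ⇒ A = \frac{11}{2}.
So s(n) = \frac{11 \left(-1\right)^{n}}{2} + \frac{3}{2}.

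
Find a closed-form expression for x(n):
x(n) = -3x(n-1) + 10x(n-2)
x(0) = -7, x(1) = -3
Characteristic equation: x² + 3x - 10 = 0, which factors as (x - (-5))(x - (2)) = 0.
Roots r₁ = -5, r₂ = 2 (distinct).
General solution: x(n) = A·(-5)^n + B·(2)^n.
From x(0) = -7: A + B = -7.
From x(1) = -3: -5A + 2B = -3.
Solving: A = - \frac{11}{7}, B = - \frac{38}{7}.
So x(n) = - \frac{11 \left(-5\right)^{n}}{7} - \frac{38 \cdot 2^{n}}{7}.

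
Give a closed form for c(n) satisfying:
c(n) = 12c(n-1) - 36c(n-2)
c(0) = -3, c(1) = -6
Characteristic equation: x² - 12x + 36 = 0, which is (x - (6))².
Repeated root r = 6.
General solution: c(n) = (A + Bn)·(6)^n.
From c(0) = -3: A = -3.
From c(1) = -6: (A + B)·(6) = -6 ⇒ B = 2.
So c(n) = \left(2 n - 3\right) \cdot (6)^n.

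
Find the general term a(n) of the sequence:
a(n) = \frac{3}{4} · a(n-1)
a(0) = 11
Pure geometric recurrence with ratio \frac{3}{4}.
By induction a(n) = a(0) · (\frac{3}{4})^n = 11 \left(\frac{3}{4}\right)^{n}.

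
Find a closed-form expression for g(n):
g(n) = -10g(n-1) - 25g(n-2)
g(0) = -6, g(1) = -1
Characteristic equation: x² + 10x + 25 = 0, which is (x - (-5))².
Repeated root r = -5.
General solution: g(n) = (A + Bn)·(-5)^n.
From g(0) = -6: A = -6.
From g(1) = -1: (A + B)·(-5) = -1 ⇒ B = \frac{31}{5}.
So g(n) = \left(\frac{31 n}{5} - 6\right) \cdot (-5)^n.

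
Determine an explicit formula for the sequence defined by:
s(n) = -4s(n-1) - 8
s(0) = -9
First-order linear non-homogeneous.
Homogeneous solution: s_h(n) = A·(-4)^n.
Try constant particular solution s_p = K: K = -4K - 8 ⇒ K = - \frac{8}{5}.
General: s(n) = A·(-4)^n - \frac{8}{5}.
Apply s(0) = -9: A - \frac{8}{5} = -9 ⇒ A = - \frac{37}{5}.
So s(n) = - \frac{37 \left(-4\right)^{n}}{5} - \frac{8}{5}.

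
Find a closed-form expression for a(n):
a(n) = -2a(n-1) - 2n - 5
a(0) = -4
First-order linear with linear forcing.
Homogeneous solution: a_h(n) = A·(-2)^n.
Try particular a_p(n) = pn + q. Substituting:
  pn + q = -2(p(n-1) + q) - 2n - 5.
Matching the n-coefficient: p = -2p - 2 ⇒ p = - \frac{2}{3}.
Matching constants: q = 2p - 2q - 5 ⇒ q = - \frac{19}{9}.
General: a(n) = A·(-2)^n - \frac{2 n}{3} - \frac{19}{9}.
Apply a(0) = -4: A - \frac{19}{9} = -4 ⇒ A = - \frac{17}{9}.
So a(n) = - \frac{17 \left(-2\right)^{n}}{9} - \frac{2 n}{3} - \frac{19}{9}.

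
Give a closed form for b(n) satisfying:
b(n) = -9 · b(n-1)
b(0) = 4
Pure geometric recurrence with ratio -9.
By induction b(n) = b(0) · (-9)^n = 4 \left(-9\right)^{n}.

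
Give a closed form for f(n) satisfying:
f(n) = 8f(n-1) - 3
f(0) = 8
First-order linear non-homogeneous.
Homogeneous solution: f_h(n) = A·(8)^n.
Try constant particular solution f_p = K: K = 8K - 3 ⇒ K = \frac{3}{7}.
General: f(n) = A·(8)^n + \frac{3}{7}.
Apply f(0) = 8: A + \frac{3}{7} = 8 ⇒ A = \frac{53}{7}.
So f(n) = \frac{53 \cdot 8^{n}}{7} + \frac{3}{7}.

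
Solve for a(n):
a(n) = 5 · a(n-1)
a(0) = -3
Pure geometric recurrence with ratio 5.
By induction a(n) = a(0) · (5)^n = - 3 \cdot 5^{n}.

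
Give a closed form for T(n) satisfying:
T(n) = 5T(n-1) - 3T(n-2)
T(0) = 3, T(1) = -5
Characteristic equation: x² - 5x + 3 = 0.
Discriminant Δ = (5)² + 4·(-3) = 13.
Roots r₁,₂ = (5 ± √13)/2, so r₁ = \frac{\sqrt{13}}{2} + \frac{5}{2}, r₂ = \frac{5}{2} - \frac{\sqrt{13}}{2}.
General solution: T(n) = A·r₁^n + B·r₂^n.
From the initial conditions, A + B = 3 and r₁A + r₂B = -5.
Since r₁ - r₂ = √13: A = (-5 - (3)r₂)/√13 = \frac{3}{2} - \frac{25 \sqrt{13}}{26}, and B = 3 - A = \frac{3}{2} + \frac{25 \sqrt{13}}{26}.
So T(n) = \left(\frac{3}{2} - \frac{25 \sqrt{13}}{26}\right)\left(\frac{\sqrt{13}}{2} + \frac{5}{2}\right)^n + \left(\frac{3}{2} + \frac{25 \sqrt{13}}{26}\right)\left(\frac{5}{2} - \frac{\sqrt{13}}{2}\right)^n.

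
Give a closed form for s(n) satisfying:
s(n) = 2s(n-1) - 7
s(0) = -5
First-order linear non-homogeneous.
Homogeneous solution: s_h(n) = A·(2)^n.
Try constant particular solution s_p = K: K = 2K - 7 ⇒ K = 7.
General: s(n) = A·(2)^n + 7.
Apply s(0) = -5: A + 7 = -5 ⇒ A = -12.
So s(n) = 7 - 12 \cdot 2^{n}.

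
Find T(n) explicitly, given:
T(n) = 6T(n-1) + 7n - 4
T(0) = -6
First-order linear with linear forcing.
Homogeneous solution: T_h(n) = A·(6)^n.
Try particular T_p(n) = pn + q. Substituting:
  pn + q = 6(p(n-1) + q) + 7n - 4.
Matching the n-coefficient: p = 6p + 7 ⇒ p = - \frac{7}{5}.
Matching constants: q = -6p + 6q - 4 ⇒ q = - \frac{22}{25}.
General: T(n) = A·(6)^n - \frac{7 n}{5} - \frac{22}{25}.
Apply T(0) = -6: A - \frac{22}{25} = -6 ⇒ A = - \frac{128}{25}.
So T(n) = - \frac{128 \cdot 6^{n}}{25} - \frac{7 n}{5} - \frac{22}{25}.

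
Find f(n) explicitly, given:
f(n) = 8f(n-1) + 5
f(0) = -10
First-order linear non-homogeneous.
Homogeneous solution: f_h(n) = A·(8)^n.
Try constant particular solution f_p = K: K = 8K + 5 ⇒ K = - \frac{5}{7}.
General: f(n) = A·(8)^n - \frac{5}{7}.
Apply f(0) = -10: A - \frac{5}{7} = -10 ⇒ A = - \frac{65}{7}.
So f(n) = - \frac{65 \cdot 8^{n}}{7} - \frac{5}{7}.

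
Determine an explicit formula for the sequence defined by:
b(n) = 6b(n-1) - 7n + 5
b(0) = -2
First-order linear with linear forcing.
Homogeneous solution: b_h(n) = A·(6)^n.
Try particular b_p(n) = pn + q. Substituting:
  pn + q = 6(p(n-1) + q) - 7n + 5.
Matching the n-coefficient: p = 6p - 7 ⇒ p = \frac{7}{5}.
Matching constants: q = -6p + 6q + 5 ⇒ q = \frac{17}{25}.
General: b(n) = A·(6)^n + \frac{7 n}{5} + \frac{17}{25}.
Apply b(0) = -2: A + \frac{17}{25} = -2 ⇒ A = - \frac{67}{25}.
So b(n) = - \frac{67 \cdot 6^{n}}{25} + \frac{7 n}{5} + \frac{17}{25}.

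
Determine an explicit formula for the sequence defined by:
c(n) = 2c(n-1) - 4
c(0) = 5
First-order linear non-homogeneous.
Homogeneous solution: c_h(n) = A·(2)^n.
Try constant particular solution c_p = K: K = 2K - 4 ⇒ K = 4.
General: c(n) = A·(2)^n + 4.
Apply c(0) = 5: A + 4 = 5 ⇒ A = 1.
So c(n) = 2^{n} + 4.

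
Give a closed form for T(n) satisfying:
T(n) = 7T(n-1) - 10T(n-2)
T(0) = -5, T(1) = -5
Characteristic equation: x² - 7x + 10 = 0, which factors as (x - (5))(x - (2)) = 0.
Roots r₁ = 5, r₂ = 2 (distinct).
General solution: T(n) = A·(5)^n + B·(2)^n.
From T(0) = -5: A + B = -5.
From T(1) = -5: 5A + 2B = -5.
Solving: A = \frac{5}{3}, B = - \frac{20}{3}.
So T(n) = - \frac{20 \cdot 2^{n}}{3} + \frac{5 \cdot 5^{n}}{3}.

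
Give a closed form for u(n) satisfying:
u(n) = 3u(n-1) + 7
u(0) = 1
First-order linear non-homogeneous.
Homogeneous solution: u_h(n) = A·(3)^n.
Try constant particular solution u_p = K: K = 3K + 7 ⇒ K = - \frac{7}{2}.
General: u(n) = A·(3)^n - \frac{7}{2}.
Apply u(0) = 1: A - \frac{7}{2} = 1 ⇒ A = \frac{9}{2}.
So u(n) = \frac{9 \cdot 3^{n}}{2} - \frac{7}{2}.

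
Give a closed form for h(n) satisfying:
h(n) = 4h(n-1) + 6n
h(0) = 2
First-order linear with linear forcing.
Homogeneous solution: h_h(n) = A·(4)^n.
Try particular h_p(n) = pn + q. Substituting:
  pn + q = 4(p(n-1) + q) + 6n.
Matching the n-coefficient: p = 4p + 6 ⇒ p = -2.
Matching constants: q = -4p + 4q ⇒ q = - \frac{8}{3}.
General: h(n) = A·(4)^n - 2 n - \frac{8}{3}.
Apply h(0) = 2: A - \frac{8}{3} = 2 ⇒ A = \frac{14}{3}.
So h(n) = \frac{14 \cdot 4^{n}}{3} - 2 n - \frac{8}{3}.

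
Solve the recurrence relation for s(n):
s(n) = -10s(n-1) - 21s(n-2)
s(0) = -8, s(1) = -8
Characteristic equation: x² + 10x + 21 = 0, which factors as (x - (-3))(x - (-7)) = 0.
Roots r₁ = -3, r₂ = -7 (distinct).
General solution: s(n) = A·(-3)^n + B·(-7)^n.
From s(0) = -8: A + B = -8.
From s(1) = -8: -3A - 7B = -8.
Solving: A = -16, B = 8.
So s(n) = - 16 \left(-3\right)^{n} + 8 \left(-7\right)^{n}.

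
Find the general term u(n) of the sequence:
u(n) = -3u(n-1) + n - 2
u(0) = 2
First-order linear with linear forcing.
Homogeneous solution: u_h(n) = A·(-3)^n.
Try particular u_p(n) = pn + q. Substituting:
  pn + q = -3(p(n-1) + q) + n - 2.
Matching the n-coefficient: p = -3p + 1 ⇒ p = \frac{1}{4}.
Matching constants: q = 3p - 3q - 2 ⇒ q = - \frac{5}{16}.
General: u(n) = A·(-3)^n + \frac{n}{4} - \frac{5}{16}.
Apply u(0) = 2: A - \frac{5}{16} = 2 ⇒ A = \frac{37}{16}.
So u(n) = \frac{37 \left(-3\right)^{n}}{16} + \frac{n}{4} - \frac{5}{16}.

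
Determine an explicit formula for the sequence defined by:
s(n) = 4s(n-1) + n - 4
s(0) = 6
First-order linear with linear forcing.
Homogeneous solution: s_h(n) = A·(4)^n.
Try particular s_p(n) = pn + q. Substituting:
  pn + q = 4(p(n-1) + q) + n - 4.
Matching the n-coefficient: p = 4p + 1 ⇒ p = - \frac{1}{3}.
Matching constants: q = -4p + 4q - 4 ⇒ q = \frac{8}{9}.
General: s(n) = A·(4)^n - \frac{n}{3} + \frac{8}{9}.
Apply s(0) = 6: A + \frac{8}{9} = 6 ⇒ A = \frac{46}{9}.
So s(n) = \frac{46 \cdot 4^{n}}{9} - \frac{n}{3} + \frac{8}{9}.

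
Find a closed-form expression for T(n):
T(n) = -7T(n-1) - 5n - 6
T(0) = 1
First-order linear with linear forcing.
Homogeneous solution: T_h(n) = A·(-7)^n.
Try particular T_p(n) = pn + q. Substituting:
  pn + q = -7(p(n-1) + q) - 5n - 6.
Matching the n-coefficient: p = -7p - 5 ⇒ p = - \frac{5}{8}.
Matching constants: q = 7p - 7q - 6 ⇒ q = - \frac{83}{64}.
General: T(n) = A·(-7)^n - \frac{5 n}{8} - \frac{83}{64}.
Apply T(0) = 1: A - \frac{83}{64} = 1 ⇒ A = \frac{147}{64}.
So T(n) = \frac{147 \left(-7\right)^{n}}{64} - \frac{5 n}{8} - \frac{83}{64}.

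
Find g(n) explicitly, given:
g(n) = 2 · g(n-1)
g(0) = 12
Pure geometric recurrence with ratio 2.
By induction g(n) = g(0) · (2)^n = 12 \cdot 2^{n}.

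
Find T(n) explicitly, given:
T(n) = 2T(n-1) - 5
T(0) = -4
First-order linear non-homogeneous.
Homogeneous solution: T_h(n) = A·(2)^n.
Try constant particular solution T_p = K: K = 2K - 5 ⇒ K = 5.
General: T(n) = A·(2)^n + 5.
Apply T(0) = -4: A + 5 = -4 ⇒ A = -9.
So T(n) = 5 - 9 \cdot 2^{n}.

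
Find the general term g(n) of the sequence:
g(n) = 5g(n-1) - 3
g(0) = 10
First-order linear non-homogeneous.
Homogeneous solution: g_h(n) = A·(5)^n.
Try constant particular solution g_p = K: K = 5K - 3 ⇒ K = \frac{3}{4}.
General: g(n) = A·(5)^n + \frac{3}{4}.
Apply g(0) = 10: A + \frac{3}{4} = 10 ⇒ A = \frac{37}{4}.
So g(n) = \frac{37 \cdot 5^{n}}{4} + \frac{3}{4}.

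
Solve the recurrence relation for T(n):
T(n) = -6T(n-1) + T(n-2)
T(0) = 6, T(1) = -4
Characteristic equation: x² + 6x - 1 = 0.
Discriminant Δ = (-6)² + 4·(1) = 40.
Roots r₁,₂ = (-6 ± √40)/2, so r₁ = -3 + \sqrt{10}, r₂ = - \sqrt{10} - 3.
General solution: T(n) = A·r₁^n + B·r₂^n.
From the initial conditions, A + B = 6 and r₁A + r₂B = -4.
Since r₁ - r₂ = √40: A = (-4 - (6)r₂)/√40 = \frac{7 \sqrt{10}}{10} + 3, and B = 6 - A = 3 - \frac{7 \sqrt{10}}{10}.
So T(n) = \left(\frac{7 \sqrt{10}}{10} + 3\right)\left(-3 + \sqrt{10}\right)^n + \left(3 - \frac{7 \sqrt{10}}{10}\right)\left(- \sqrt{10} - 3\right)^n.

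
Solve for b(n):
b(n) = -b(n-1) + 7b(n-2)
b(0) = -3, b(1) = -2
Characteristic equation: x² + x - 7 = 0.
Discriminant Δ = (-1)² + 4·(7) = 29.
Roots r₁,₂ = (-1 ± √29)/2, so r₁ = - \frac{1}{2} + \frac{\sqrt{29}}{2}, r₂ = - \frac{\sqrt{29}}{2} - \frac{1}{2}.
General solution: b(n) = A·r₁^n + B·r₂^n.
From the initial conditions, A + B = -3 and r₁A + r₂B = -2.
Since r₁ - r₂ = √29: A = (-2 - (-3)r₂)/√29 = - \frac{3}{2} - \frac{7 \sqrt{29}}{58}, and B = -3 - A = - \frac{3}{2} + \frac{7 \sqrt{29}}{58}.
So b(n) = \left(- \frac{3}{2} - \frac{7 \sqrt{29}}{58}\right)\left(- \frac{1}{2} + \frac{\sqrt{29}}{2}\right)^n + \left(- \frac{3}{2} + \frac{7 \sqrt{29}}{58}\right)\left(- \frac{\sqrt{29}}{2} - \frac{1}{2}\right)^n.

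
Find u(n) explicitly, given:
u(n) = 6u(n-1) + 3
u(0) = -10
First-order linear non-homogeneous.
Homogeneous solution: u_h(n) = A·(6)^n.
Try constant particular solution u_p = K: K = 6K + 3 ⇒ K = - \frac{3}{5}.
General: u(n) = A·(6)^n - \frac{3}{5}.
Apply u(0) = -10: A - \frac{3}{5} = -10 ⇒ A = - \frac{47}{5}.
So u(n) = - \frac{47 \cdot 6^{n}}{5} - \frac{3}{5}.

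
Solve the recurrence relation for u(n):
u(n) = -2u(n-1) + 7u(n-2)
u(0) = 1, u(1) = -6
Characteristic equation: x² + 2x - 7 = 0.
Discriminant Δ = (-2)² + 4·(7) = 32.
Roots r₁,₂ = (-2 ± √32)/2, so r₁ = -1 + 2 \sqrt{2}, r₂ = - 2 \sqrt{2} - 1.
General solution: u(n) = A·r₁^n + B·r₂^n.
From the initial conditions, A + B = 1 and r₁A + r₂B = -6.
Since r₁ - r₂ = √32: A = (-6 - (1)r₂)/√32 = \frac{1}{2} - \frac{5 \sqrt{2}}{8}, and B = 1 - A = \frac{1}{2} + \frac{5 \sqrt{2}}{8}.
So u(n) = \left(\frac{1}{2} - \frac{5 \sqrt{2}}{8}\right)\left(-1 + 2 \sqrt{2}\right)^n + \left(\frac{1}{2} + \frac{5 \sqrt{2}}{8}\right)\left(- 2 \sqrt{2} - 1\right)^n.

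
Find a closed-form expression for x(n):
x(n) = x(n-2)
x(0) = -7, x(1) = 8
Characteristic equation: x² - 1 = 0, which factors as (x - (-1))(x - (1)) = 0.
Roots r₁ = -1, r₂ = 1 (distinct).
General solution: x(n) = A·(-1)^n + B·(1)^n.
From x(0) = -7: A + B = -7.
From x(1) = 8: -A + B = 8.
Solving: A = - \frac{15}{2}, B = \frac{1}{2}.
So x(n) = \frac{1}{2} - \frac{15 \left(-1\right)^{n}}{2}.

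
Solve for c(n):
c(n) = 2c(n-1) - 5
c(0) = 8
First-order linear non-homogeneous.
Homogeneous solution: c_h(n) = A·(2)^n.
Try constant particular solution c_p = K: K = 2K - 5 ⇒ K = 5.
General: c(n) = A·(2)^n + 5.
Apply c(0) = 8: A + 5 = 8 ⇒ A = 3.
So c(n) = 3 \cdot 2^{n} + 5.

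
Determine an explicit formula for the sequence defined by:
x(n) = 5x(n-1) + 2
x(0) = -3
First-order linear non-homogeneous.
Homogeneous solution: x_h(n) = A·(5)^n.
Try constant particular solution x_p = K: K = 5K + 2 ⇒ K = - \frac{1}{2}.
General: x(n) = A·(5)^n - \frac{1}{2}.
Apply x(0) = -3: A - \frac{1}{2} = -3 ⇒ A = - \frac{5}{2}.
So x(n) = - \frac{5 \cdot 5^{n}}{2} - \frac{1}{2}.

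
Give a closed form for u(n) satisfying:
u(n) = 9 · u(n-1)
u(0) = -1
Pure geometric recurrence with ratio 9.
By induction u(n) = u(0) · (9)^n = - 9^{n}.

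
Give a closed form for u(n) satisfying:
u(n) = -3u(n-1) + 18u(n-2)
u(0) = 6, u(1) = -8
Characteristic equation: x² + 3x - 18 = 0, which factors as (x - (-6))(x - (3)) = 0.
Roots r₁ = -6, r₂ = 3 (distinct).
General solution: u(n) = A·(-6)^n + B·(3)^n.
From u(0) = 6: A + B = 6.
From u(1) = -8: -6A + 3B = -8.
Solving: A = \frac{26}{9}, B = \frac{28}{9}.
So u(n) = \frac{26 \left(-6\right)^{n}}{9} + \frac{28 \cdot 3^{n}}{9}.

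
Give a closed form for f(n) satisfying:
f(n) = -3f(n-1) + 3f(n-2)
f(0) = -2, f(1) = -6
Characteristic equation: x² + 3x - 3 = 0.
Discriminant Δ = (-3)² + 4·(3) = 21.
Roots r₁,₂ = (-3 ± √21)/2, so r₁ = - \frac{3}{2} + \frac{\sqrt{21}}{2}, r₂ = - \frac{\sqrt{21}}{2} - \frac{3}{2}.
General solution: f(n) = A·r₁^n + B·r₂^n.
From the initial conditions, A + B = -2 and r₁A + r₂B = -6.
Since r₁ - r₂ = √21: A = (-6 - (-2)r₂)/√21 = - \frac{3 \sqrt{21}}{7} - 1, and B = -2 - A = -1 + \frac{3 \sqrt{21}}{7}.
So f(n) = \left(- \frac{3 \sqrt{21}}{7} - 1\right)\left(- \frac{3}{2} + \frac{\sqrt{21}}{2}\right)^n + \left(-1 + \frac{3 \sqrt{21}}{7}\right)\left(- \frac{\sqrt{21}}{2} - \frac{3}{2}\right)^n.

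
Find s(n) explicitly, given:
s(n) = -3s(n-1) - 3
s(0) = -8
First-order linear non-homogeneous.
Homogeneous solution: s_h(n) = A·(-3)^n.
Try constant particular solution s_p = K: K = -3K - 3 ⇒ K = - \frac{3}{4}.
General: s(n) = A·(-3)^n - \frac{3}{4}.
Apply s(0) = -8: A - \frac{3}{4} = -8 ⇒ A = - \frac{29}{4}.
So s(n) = - \frac{29 \left(-3\right)^{n}}{4} - \frac{3}{4}.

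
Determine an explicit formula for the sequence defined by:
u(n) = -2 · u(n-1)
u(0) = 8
Pure geometric recurrence with ratio -2.
By induction u(n) = u(0) · (-2)^n = 8 \left(-2\right)^{n}.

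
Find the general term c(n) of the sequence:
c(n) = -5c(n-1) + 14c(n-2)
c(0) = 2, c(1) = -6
Characteristic equation: x² + 5x - 14 = 0, which factors as (x - (-7))(x - (2)) = 0.
Roots r₁ = -7, r₂ = 2 (distinct).
General solution: c(n) = A·(-7)^n + B·(2)^n.
From c(0) = 2: A + B = 2.
From c(1) = -6: -7A + 2B = -6.
Solving: A = \frac{10}{9}, B = \frac{8}{9}.
So c(n) = \frac{10 \left(-7\right)^{n}}{9} + \frac{8 \cdot 2^{n}}{9}.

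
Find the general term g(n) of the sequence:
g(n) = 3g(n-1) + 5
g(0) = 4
First-order linear non-homogeneous.
Homogeneous solution: g_h(n) = A·(3)^n.
Try constant particular solution g_p = K: K = 3K + 5 ⇒ K = - \frac{5}{2}.
General: g(n) = A·(3)^n - \frac{5}{2}.
Apply g(0) = 4: A - \frac{5}{2} = 4 ⇒ A = \frac{13}{2}.
So g(n) = \frac{13 \cdot 3^{n}}{2} - \frac{5}{2}.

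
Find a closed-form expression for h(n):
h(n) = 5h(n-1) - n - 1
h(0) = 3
First-order linear with linear forcing.
Homogeneous solution: h_h(n) = A·(5)^n.
Try particular h_p(n) = pn + q. Substituting:
  pn + q = 5(p(n-1) + q) - n - 1.
Matching the n-coefficient: p = 5p - 1 ⇒ p = \frac{1}{4}.
Matching constants: q = -5p + 5q - 1 ⇒ q = \frac{9}{16}.
General: h(n) = A·(5)^n + \frac{n}{4} + \frac{9}{16}.
Apply h(0) = 3: A + \frac{9}{16} = 3 ⇒ A = \frac{39}{16}.
So h(n) = \frac{39 \cdot 5^{n}}{16} + \frac{n}{4} + \frac{9}{16}.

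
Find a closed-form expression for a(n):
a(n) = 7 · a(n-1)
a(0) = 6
Pure geometric recurrence with ratio 7.
By induction a(n) = a(0) · (7)^n = 6 \cdot 7^{n}.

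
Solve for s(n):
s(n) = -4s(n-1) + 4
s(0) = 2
First-order linear non-homogeneous.
Homogeneous solution: s_h(n) = A·(-4)^n.
Try constant particular solution s_p = K: K = -4K + 4 ⇒ K = \frac{4}{5}.
General: s(n) = A·(-4)^n + \frac{4}{5}.
Apply s(0) = 2: A + \frac{4}{5} = 2 ⇒ A = \frac{6}{5}.
So s(n) = \frac{6 \left(-4\right)^{n}}{5} + \frac{4}{5}.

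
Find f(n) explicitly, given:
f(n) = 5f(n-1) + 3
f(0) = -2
First-order linear non-homogeneous.
Homogeneous solution: f_h(n) = A·(5)^n.
Try constant particular solution f_p = K: K = 5K + 3 ⇒ K = - \frac{3}{4}.
General: f(n) = A·(5)^n - \frac{3}{4}.
Apply f(0) = -2: A - \frac{3}{4} = -2 ⇒ A = - \frac{5}{4}.
So f(n) = - \frac{5 \cdot 5^{n}}{4} - \frac{3}{4}.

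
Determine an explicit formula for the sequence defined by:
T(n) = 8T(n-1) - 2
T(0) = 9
First-order linear non-homogeneous.
Homogeneous solution: T_h(n) = A·(8)^n.
Try constant particular solution T_p = K: K = 8K - 2 ⇒ K = \frac{2}{7}.
General: T(n) = A·(8)^n + \frac{2}{7}.
Apply T(0) = 9: A + \frac{2}{7} = 9 ⇒ A = \frac{61}{7}.
So T(n) = \frac{61 \cdot 8^{n}}{7} + \frac{2}{7}.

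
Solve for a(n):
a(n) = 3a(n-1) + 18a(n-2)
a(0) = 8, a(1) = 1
Characteristic equation: x² - 3x - 18 = 0, which factors as (x - (-3))(x - (6)) = 0.
Roots r₁ = -3, r₂ = 6 (distinct).
General solution: a(n) = A·(-3)^n + B·(6)^n.
From a(0) = 8: A + B = 8.
From a(1) = 1: -3A + 6B = 1.
Solving: A = \frac{47}{9}, B = \frac{25}{9}.
So a(n) = \frac{47 \left(-3\right)^{n}}{9} + \frac{25 \cdot 6^{n}}{9}.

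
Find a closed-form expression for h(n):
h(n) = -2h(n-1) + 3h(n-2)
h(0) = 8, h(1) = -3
Characteristic equation: x² + 2x - 3 = 0, which factors as (x - (-3))(x - (1)) = 0.
Roots r₁ = -3, r₂ = 1 (distinct).
General solution: h(n) = A·(-3)^n + B·(1)^n.
From h(0) = 8: A + B = 8.
From h(1) = -3: -3A + B = -3.
Solving: A = \frac{11}{4}, B = \frac{21}{4}.
So h(n) = \frac{11 \left(-3\right)^{n}}{4} + \frac{21}{4}.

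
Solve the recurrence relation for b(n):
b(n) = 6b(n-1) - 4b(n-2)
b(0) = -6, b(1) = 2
Characteristic equation: x² - 6x + 4 = 0.
Discriminant Δ = (6)² + 4·(-4) = 20.
Roots r₁,₂ = (6 ± √20)/2, so r₁ = \sqrt{5} + 3, r₂ = 3 - \sqrt{5}.
General solution: b(n) = A·r₁^n + B·r₂^n.
From the initial conditions, A + B = -6 and r₁A + r₂B = 2.
Since r₁ - r₂ = √20: A = (2 - (-6)r₂)/√20 = -3 + 2 \sqrt{5}, and B = -6 - A = - 2 \sqrt{5} - 3.
So b(n) = \left(-3 + 2 \sqrt{5}\right)\left(\sqrt{5} + 3\right)^n + \left(- 2 \sqrt{5} - 3\right)\left(3 - \sqrt{5}\right)^n.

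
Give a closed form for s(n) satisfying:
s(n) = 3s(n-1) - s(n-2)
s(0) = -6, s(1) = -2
Characteristic equation: x² - 3x + 1 = 0.
Discriminant Δ = (3)² + 4·(-1) = 5.
Roots r₁,₂ = (3 ± √5)/2, so r₁ = \frac{\sqrt{5}}{2} + \frac{3}{2}, r₂ = \frac{3}{2} - \frac{\sqrt{5}}{2}.
General solution: s(n) = A·r₁^n + B·r₂^n.
From the initial conditions, A + B = -6 and r₁A + r₂B = -2.
Since r₁ - r₂ = √5: A = (-2 - (-6)r₂)/√5 = -3 + \frac{7 \sqrt{5}}{5}, and B = -6 - A = - \frac{7 \sqrt{5}}{5} - 3.
So s(n) = \left(-3 + \frac{7 \sqrt{5}}{5}\right)\left(\frac{\sqrt{5}}{2} + \frac{3}{2}\right)^n + \left(- \frac{7 \sqrt{5}}{5} - 3\right)\left(\frac{3}{2} - \frac{\sqrt{5}}{2}\right)^n.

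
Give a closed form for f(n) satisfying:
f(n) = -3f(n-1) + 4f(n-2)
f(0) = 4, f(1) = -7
Characteristic equation: x² + 3x - 4 = 0, which factors as (x - (-4))(x - (1)) = 0.
Roots r₁ = -4, r₂ = 1 (distinct).
General solution: f(n) = A·(-4)^n + B·(1)^n.
From f(0) = 4: A + B = 4.
From f(1) = -7: -4A + B = -7.
Solving: A = \frac{11}{5}, B = \frac{9}{5}.
So f(n) = \frac{11 \left(-4\right)^{n}}{5} + \frac{9}{5}.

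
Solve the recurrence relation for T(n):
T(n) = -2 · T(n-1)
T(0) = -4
Pure geometric recurrence with ratio -2.
By induction T(n) = T(0) · (-2)^n = - 4 \left(-2\right)^{n}.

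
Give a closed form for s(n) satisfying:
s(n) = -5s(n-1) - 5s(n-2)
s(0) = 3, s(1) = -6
Characteristic equation: x² + 5x + 5 = 0.
Discriminant Δ = (-5)² + 4·(-5) = 5.
Roots r₁,₂ = (-5 ± √5)/2, so r₁ = - \frac{5}{2} + \frac{\sqrt{5}}{2}, r₂ = - \frac{5}{2} - \frac{\sqrt{5}}{2}.
General solution: s(n) = A·r₁^n + B·r₂^n.
From the initial conditions, A + B = 3 and r₁A + r₂B = -6.
Since r₁ - r₂ = √5: A = (-6 - (3)r₂)/√5 = \frac{3 \sqrt{5}}{10} + \frac{3}{2}, and B = 3 - A = \frac{3}{2} - \frac{3 \sqrt{5}}{10}.
So s(n) = \left(\frac{3 \sqrt{5}}{10} + \frac{3}{2}\right)\left(- \frac{5}{2} + \frac{\sqrt{5}}{2}\right)^n + \left(\frac{3}{2} - \frac{3 \sqrt{5}}{10}\right)\left(- \frac{5}{2} - \frac{\sqrt{5}}{2}\right)^n.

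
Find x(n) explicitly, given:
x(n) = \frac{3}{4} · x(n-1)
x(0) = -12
Pure geometric recurrence with ratio \frac{3}{4}.
By induction x(n) = x(0) · (\frac{3}{4})^n = - 12 \left(\frac{3}{4}\right)^{n}.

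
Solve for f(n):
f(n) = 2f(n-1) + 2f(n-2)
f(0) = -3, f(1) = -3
Characteristic equation: x² - 2x - 2 = 0.
Discriminant Δ = (2)² + 4·(2) = 12.
Roots r₁,₂ = (2 ± √12)/2, so r₁ = 1 + \sqrt{3}, r₂ = 1 - \sqrt{3}.
General solution: f(n) = A·r₁^n + B·r₂^n.
From the initial conditions, A + B = -3 and r₁A + r₂B = -3.
Since r₁ - r₂ = √12: A = (-3 - (-3)r₂)/√12 = - \frac{3}{2}, and B = -3 - A = - \frac{3}{2}.
So f(n) = \left(- \frac{3}{2}\right)\left(1 + \sqrt{3}\right)^n + \left(- \frac{3}{2}\right)\left(1 - \sqrt{3}\right)^n.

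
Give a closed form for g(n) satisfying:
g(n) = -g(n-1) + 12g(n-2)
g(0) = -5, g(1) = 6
Characteristic equation: x² + x - 12 = 0, which factors as (x - (-4))(x - (3)) = 0.
Roots r₁ = -4, r₂ = 3 (distinct).
General solution: g(n) = A·(-4)^n + B·(3)^n.
From g(0) = -5: A + B = -5.
From g(1) = 6: -4A + 3B = 6.
Solving: A = -3, B = -2.
So g(n) = - 3 \left(-4\right)^{n} - 2 \cdot 3^{n}.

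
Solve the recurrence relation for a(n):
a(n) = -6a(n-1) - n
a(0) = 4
First-order linear with linear forcing.
Homogeneous solution: a_h(n) = A·(-6)^n.
Try particular a_p(n) = pn + q. Substituting:
  pn + q = -6(p(n-1) + q) - n.
Matching the n-coefficient: p = -6p - 1 ⇒ p = - \frac{1}{7}.
Matching constants: q = 6p - 6q ⇒ q = - \frac{6}{49}.
General: a(n) = A·(-6)^n - \frac{n}{7} - \frac{6}{49}.
Apply a(0) = 4: A - \frac{6}{49} = 4 ⇒ A = \frac{202}{49}.
So a(n) = \frac{202 \left(-6\right)^{n}}{49} - \frac{n}{7} - \frac{6}{49}.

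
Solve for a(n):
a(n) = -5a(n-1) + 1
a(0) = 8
First-order linear non-homogeneous.
Homogeneous solution: a_h(n) = A·(-5)^n.
Try constant particular solution a_p = K: K = -5K + 1 ⇒ K = \frac{1}{6}.
General: a(n) = A·(-5)^n + \frac{1}{6}.
Apply a(0) = 8: A + \frac{1}{6} = 8 ⇒ A = \frac{47}{6}.
So a(n) = \frac{47 \left(-5\right)^{n}}{6} + \frac{1}{6}.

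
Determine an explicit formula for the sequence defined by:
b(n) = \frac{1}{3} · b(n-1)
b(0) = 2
Pure geometric recurrence with ratio \frac{1}{3}.
By induction b(n) = b(0) · (\frac{1}{3})^n = 2 \cdot 3^{- n}.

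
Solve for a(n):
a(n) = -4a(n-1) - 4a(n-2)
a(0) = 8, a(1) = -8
Characteristic equation: x² + 4x + 4 = 0, which is (x - (-2))².
Repeated root r = -2.
General solution: a(n) = (A + Bn)·(-2)^n.
From a(0) = 8: A = 8.
From a(1) = -8: (A + B)·(-2) = -8 ⇒ B = -4.
So a(n) = \left(8 - 4 n\right) \cdot (-2)^n.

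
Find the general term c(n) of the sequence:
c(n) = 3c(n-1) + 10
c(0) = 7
First-order linear non-homogeneous.
Homogeneous solution: c_h(n) = A·(3)^n.
Try constant particular solution c_p = K: K = 3K + 10 ⇒ K = -5.
General: c(n) = A·(3)^n - 5.
Apply c(0) = 7: A - 5 = 7 ⇒ A = 12.
So c(n) = 12 \cdot 3^{n} - 5.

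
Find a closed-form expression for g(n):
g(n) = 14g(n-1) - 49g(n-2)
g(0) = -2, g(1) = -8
Characteristic equation: x² - 14x + 49 = 0, which is (x - (7))².
Repeated root r = 7.
General solution: g(n) = (A + Bn)·(7)^n.
From g(0) = -2: A = -2.
From g(1) = -8: (A + B)·(7) = -8 ⇒ B = \frac{6}{7}.
So g(n) = \left(\frac{6 n}{7} - 2\right) \cdot (7)^n.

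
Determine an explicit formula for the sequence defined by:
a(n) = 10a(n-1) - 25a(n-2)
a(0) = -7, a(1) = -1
Characteristic equation: x² - 10x + 25 = 0, which is (x - (5))².
Repeated root r = 5.
General solution: a(n) = (A + Bn)·(5)^n.
From a(0) = -7: A = -7.
From a(1) = -1: (A + B)·(5) = -1 ⇒ B = \frac{34}{5}.
So a(n) = \left(\frac{34 n}{5} - 7\right) \cdot (5)^n.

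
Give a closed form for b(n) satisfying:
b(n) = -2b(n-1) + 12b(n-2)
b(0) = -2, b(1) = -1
Characteristic equation: x² + 2x - 12 = 0.
Discriminant Δ = (-2)² + 4·(12) = 52.
Roots r₁,₂ = (-2 ± √52)/2, so r₁ = -1 + \sqrt{13}, r₂ = - \sqrt{13} - 1.
General solution: b(n) = A·r₁^n + B·r₂^n.
From the initial conditions, A + B = -2 and r₁A + r₂B = -1.
Since r₁ - r₂ = √52: A = (-1 - (-2)r₂)/√52 = -1 - \frac{3 \sqrt{13}}{26}, and B = -2 - A = -1 + \frac{3 \sqrt{13}}{26}.
So b(n) = \left(-1 - \frac{3 \sqrt{13}}{26}\right)\left(-1 + \sqrt{13}\right)^n + \left(-1 + \frac{3 \sqrt{13}}{26}\right)\left(- \sqrt{13} - 1\right)^n.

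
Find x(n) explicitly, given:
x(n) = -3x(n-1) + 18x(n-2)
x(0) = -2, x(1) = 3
Characteristic equation: x² + 3x - 18 = 0, which factors as (x - (3))(x - (-6)) = 0.
Roots r₁ = 3, r₂ = -6 (distinct).
General solution: x(n) = A·(3)^n + B·(-6)^n.
From x(0) = -2: A + B = -2.
From x(1) = 3: 3A - 6B = 3.
Solving: A = -1, B = -1.
So x(n) = - \left(-6\right)^{n} - 3^{n}.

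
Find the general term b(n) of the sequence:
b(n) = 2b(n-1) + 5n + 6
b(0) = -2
First-order linear with linear forcing.
Homogeneous solution: b_h(n) = A·(2)^n.
Try particular b_p(n) = pn + q. Substituting:
  pn + q = 2(p(n-1) + q) + 5n + 6.
Matching the n-coefficient: p = 2p + 5 ⇒ p = -5.
Matching constants: q = -2p + 2q + 6 ⇒ q = -16.
General: b(n) = A·(2)^n - 5 n - 16.
Apply b(0) = -2: A - 16 = -2 ⇒ A = 14.
So b(n) = 14 \cdot 2^{n} - 5 n - 16.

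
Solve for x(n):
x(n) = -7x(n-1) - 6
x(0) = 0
First-order linear non-homogeneous.
Homogeneous solution: x_h(n) = A·(-7)^n.
Try constant particular solution x_p = K: K = -7K - 6 ⇒ K = - \frac{3}{4}.
General: x(n) = A·(-7)^n - \frac{3}{4}.
Apply x(0) = 0: A - \frac{3}{4} = 0 ⇒ A = \frac{3}{4}.
So x(n) = \frac{3 \left(-7\right)^{n}}{4} - \frac{3}{4}.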